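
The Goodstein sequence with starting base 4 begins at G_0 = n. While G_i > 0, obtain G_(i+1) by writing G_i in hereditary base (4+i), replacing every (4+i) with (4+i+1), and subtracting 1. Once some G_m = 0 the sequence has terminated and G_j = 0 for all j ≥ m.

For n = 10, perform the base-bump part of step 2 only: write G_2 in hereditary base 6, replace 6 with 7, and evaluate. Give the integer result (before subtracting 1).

14

G_0=10  [base 4] 2·4 + 2  →[4↦5]→  2·5 + 2 = 12  −1 ⇒ G_1=11
G_1=11  [base 5] 2·5 + 1  →[5↦6]→  2·6 + 1 = 13  −1 ⇒ G_2=12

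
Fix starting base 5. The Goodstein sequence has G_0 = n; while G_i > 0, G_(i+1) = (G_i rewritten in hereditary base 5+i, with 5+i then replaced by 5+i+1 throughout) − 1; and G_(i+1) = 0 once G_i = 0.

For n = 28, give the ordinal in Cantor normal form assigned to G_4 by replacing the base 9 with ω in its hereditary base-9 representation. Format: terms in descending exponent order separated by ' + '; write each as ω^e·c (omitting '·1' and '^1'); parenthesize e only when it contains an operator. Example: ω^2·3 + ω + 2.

ω·8 + 8

G_0=28  [base 5] 5^2 + 3  →[5↦6]→  6^2 + 3 = 39  −1 ⇒ G_1=38
G_1=38  [base 6] 6^2 + 2  →[6↦7]→  7^2 + 2 = 51  −1 ⇒ G_2=50
G_2=50  [base 7] 7^2 + 1  →[7↦8]→  8^2 + 1 = 65  −1 ⇒ G_3=64
G_3=64  [base 8] 8^2  →[8↦9]→  9^2 = 81  −1 ⇒ G_4=80
G_4=80  [base 9] 8·9 + 8  →[9↦10]→  8·10 + 8 = 88  −1 ⇒ G_5=87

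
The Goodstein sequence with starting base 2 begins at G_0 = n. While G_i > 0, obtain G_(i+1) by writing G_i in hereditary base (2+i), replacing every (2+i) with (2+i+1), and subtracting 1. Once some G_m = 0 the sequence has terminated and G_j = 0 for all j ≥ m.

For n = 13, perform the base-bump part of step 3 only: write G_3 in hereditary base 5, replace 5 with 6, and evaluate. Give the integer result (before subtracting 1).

[0] 13 ≡ 2^(2 + 1) + 2^2 + 1 (base 2). Lift 3: 109. −1: 108.
[1] 108 ≡ 3^(3 + 1) + 3^3 (base 3). Lift 4: 1280. −1: 1279.
[2] 1279 ≡ 4^(4 + 1) + 3·4^3 + 3·4^2 + 3·4 + 3 (base 4). Lift 5: 16093. −1: 16092.
[3] 16092 ≡ 5^(5 + 1) + 3·5^3 + 3·5^2 + 3·5 + 2 (base 5). Lift 6: 280712. −1: 280711.

280712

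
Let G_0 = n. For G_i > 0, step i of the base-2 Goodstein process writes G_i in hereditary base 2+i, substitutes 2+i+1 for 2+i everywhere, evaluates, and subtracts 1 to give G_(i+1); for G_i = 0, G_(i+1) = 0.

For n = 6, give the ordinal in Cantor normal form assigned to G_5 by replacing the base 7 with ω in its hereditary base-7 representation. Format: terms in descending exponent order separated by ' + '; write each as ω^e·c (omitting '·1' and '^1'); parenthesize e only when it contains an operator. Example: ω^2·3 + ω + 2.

ω^5·5 + ω^4·5 + ω^3·5 + ω^2·5 + ω·5 + 4

G_0 = 6. HB_2(6) = 2^2 + 2. Bump = 30. G_1 = 29.
G_1 = 29. HB_3(29) = 3^3 + 2. Bump = 258. G_2 = 257.
G_2 = 257. HB_4(257) = 4^4 + 1. Bump = 3126. G_3 = 3125.
G_3 = 3125. HB_5(3125) = 5^5. Bump = 46656. G_4 = 46655.
G_4 = 46655. HB_6(46655) = 5·6^5 + 5·6^4 + 5·6^3 + 5·6^2 + 5·6 + 5. Bump = 98040. G_5 = 98039.
G_5 = 98039. HB_7(98039) = 5·7^5 + 5·7^4 + 5·7^3 + 5·7^2 + 5·7 + 4. Bump = 187244. G_6 = 187243.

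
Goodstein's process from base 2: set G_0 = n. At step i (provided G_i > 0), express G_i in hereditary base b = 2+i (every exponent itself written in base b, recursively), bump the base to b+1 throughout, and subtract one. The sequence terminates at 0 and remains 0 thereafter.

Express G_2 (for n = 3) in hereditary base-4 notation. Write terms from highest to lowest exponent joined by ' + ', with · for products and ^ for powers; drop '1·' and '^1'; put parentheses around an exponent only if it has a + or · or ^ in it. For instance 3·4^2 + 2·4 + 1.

(0) 3|_2 = 2 + 1 ↦ 3 + 1|_3 = 4 ⇒ 3
(1) 3|_3 = 3 ↦ 4|_4 = 4 ⇒ 3
(2) 3|_4 = 3 ↦ 3|_5 = 3 ⇒ 2

3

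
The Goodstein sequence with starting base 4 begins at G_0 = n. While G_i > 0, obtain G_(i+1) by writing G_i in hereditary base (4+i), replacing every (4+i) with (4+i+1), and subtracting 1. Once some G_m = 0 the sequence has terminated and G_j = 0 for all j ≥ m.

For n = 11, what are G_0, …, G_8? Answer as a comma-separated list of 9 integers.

(0) 11|_4 = 2·4 + 3 ↦ 2·5 + 3|_5 = 13 ⇒ 12
(1) 12|_5 = 2·5 + 2 ↦ 2·6 + 2|_6 = 14 ⇒ 13
(2) 13|_6 = 2·6 + 1 ↦ 2·7 + 1|_7 = 15 ⇒ 14
(3) 14|_7 = 2·7 ↦ 2·8|_8 = 16 ⇒ 15
(4) 15|_8 = 8 + 7 ↦ 9 + 7|_9 = 16 ⇒ 15
(5) 15|_9 = 9 + 6 ↦ 10 + 6|_10 = 16 ⇒ 15
(6) 15|_10 = 10 + 5 ↦ 11 + 5|_11 = 16 ⇒ 15
(7) 15|_11 = 11 + 4 ↦ 12 + 4|_12 = 16 ⇒ 15

11, 12, 13, 14, 15, 15, 15, 15, 15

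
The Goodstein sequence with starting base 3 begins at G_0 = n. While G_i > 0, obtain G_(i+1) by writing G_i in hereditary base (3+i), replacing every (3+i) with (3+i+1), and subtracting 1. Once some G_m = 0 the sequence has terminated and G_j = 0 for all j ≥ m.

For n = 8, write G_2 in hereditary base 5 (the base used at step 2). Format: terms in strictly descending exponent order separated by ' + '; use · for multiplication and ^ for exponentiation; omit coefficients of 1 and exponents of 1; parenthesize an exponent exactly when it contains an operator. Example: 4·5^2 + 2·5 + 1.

2·5

[0] 8 ≡ 2·3 + 2 (base 3). Lift 4: 10. −1: 9.
[1] 9 ≡ 2·4 + 1 (base 4). Lift 5: 11. −1: 10.
[2] 10 ≡ 2·5 (base 5). Lift 6: 12. −1: 11.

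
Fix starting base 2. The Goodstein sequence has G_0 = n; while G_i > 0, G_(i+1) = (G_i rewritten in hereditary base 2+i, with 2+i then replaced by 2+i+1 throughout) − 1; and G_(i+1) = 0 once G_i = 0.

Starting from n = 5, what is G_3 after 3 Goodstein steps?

(0) 5|_2 = 2^2 + 1 ↦ 3^3 + 1|_3 = 28 ⇒ 27
(1) 27|_3 = 3^3 ↦ 4^4|_4 = 256 ⇒ 255
(2) 255|_4 = 3·4^3 + 3·4^2 + 3·4 + 3 ↦ 3·5^3 + 3·5^2 + 3·5 + 3|_5 = 468 ⇒ 467
(3) 467|_5 = 3·5^3 + 3·5^2 + 3·5 + 2 ↦ 3·6^3 + 3·6^2 + 3·6 + 2|_6 = 776 ⇒ 775

467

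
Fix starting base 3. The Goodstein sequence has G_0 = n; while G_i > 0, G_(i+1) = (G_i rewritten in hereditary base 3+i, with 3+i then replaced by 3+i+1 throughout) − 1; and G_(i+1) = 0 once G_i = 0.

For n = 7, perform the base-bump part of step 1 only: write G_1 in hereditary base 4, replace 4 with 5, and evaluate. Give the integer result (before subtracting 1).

G_0=7  [base 3] 2·3 + 1  →[3↦4]→  2·4 + 1 = 9  −1 ⇒ G_1=8
G_1=8  [base 4] 2·4  →[4↦5]→  2·5 = 10  −1 ⇒ G_2=9

10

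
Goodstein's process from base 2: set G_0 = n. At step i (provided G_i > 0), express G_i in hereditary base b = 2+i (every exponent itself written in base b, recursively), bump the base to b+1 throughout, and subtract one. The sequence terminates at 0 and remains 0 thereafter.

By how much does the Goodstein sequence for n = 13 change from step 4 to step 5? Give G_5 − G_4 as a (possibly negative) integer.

[0] 13 ≡ 2^(2 + 1) + 2^2 + 1 (base 2). Lift 3: 109. −1: 108.
[1] 108 ≡ 3^(3 + 1) + 3^3 (base 3). Lift 4: 1280. −1: 1279.
[2] 1279 ≡ 4^(4 + 1) + 3·4^3 + 3·4^2 + 3·4 + 3 (base 4). Lift 5: 16093. −1: 16092.
[3] 16092 ≡ 5^(5 + 1) + 3·5^3 + 3·5^2 + 3·5 + 2 (base 5). Lift 6: 280712. −1: 280711.
[4] 280711 ≡ 6^(6 + 1) + 3·6^3 + 3·6^2 + 3·6 + 1 (base 6). Lift 7: 5765999. −1: 5765998.

5485287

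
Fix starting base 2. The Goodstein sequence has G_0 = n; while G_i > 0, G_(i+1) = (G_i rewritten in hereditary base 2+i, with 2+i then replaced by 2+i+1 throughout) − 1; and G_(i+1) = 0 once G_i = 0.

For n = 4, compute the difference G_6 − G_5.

30

base 2: 4 = 2^2; at 3: 3^3 = 27; next = 26
base 3: 26 = 2·3^2 + 2·3 + 2; at 4: 2·4^2 + 2·4 + 2 = 42; next = 41
base 4: 41 = 2·4^2 + 2·4 + 1; at 5: 2·5^2 + 2·5 + 1 = 61; next = 60
base 5: 60 = 2·5^2 + 2·5; at 6: 2·6^2 + 2·6 = 84; next = 83
base 6: 83 = 2·6^2 + 6 + 5; at 7: 2·7^2 + 7 + 5 = 110; next = 109
base 7: 109 = 2·7^2 + 7 + 4; at 8: 2·8^2 + 8 + 4 = 140; next = 139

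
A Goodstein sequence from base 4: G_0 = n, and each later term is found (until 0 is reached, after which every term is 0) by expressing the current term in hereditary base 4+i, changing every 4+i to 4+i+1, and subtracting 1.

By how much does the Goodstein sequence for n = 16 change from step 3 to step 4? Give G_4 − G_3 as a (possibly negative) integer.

step 0: 16 = 4^2; sub 5 for 4: 5^2; = 25; G_1 = 25−1 = 24
step 1: 24 = 4·5 + 4; sub 6 for 5: 4·6 + 4; = 28; G_2 = 28−1 = 27
step 2: 27 = 4·6 + 3; sub 7 for 6: 4·7 + 3; = 31; G_3 = 31−1 = 30
step 3: 30 = 4·7 + 2; sub 8 for 7: 4·8 + 2; = 34; G_4 = 34−1 = 33

3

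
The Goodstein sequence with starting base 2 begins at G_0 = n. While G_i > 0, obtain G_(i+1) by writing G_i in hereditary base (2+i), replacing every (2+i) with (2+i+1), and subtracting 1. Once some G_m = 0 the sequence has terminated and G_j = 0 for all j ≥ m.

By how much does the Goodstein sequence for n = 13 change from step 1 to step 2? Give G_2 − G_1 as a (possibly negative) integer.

base 2: 13 = 2^(2 + 1) + 2^2 + 1; at 3: 3^(3 + 1) + 3^3 + 1 = 109; next = 108
base 3: 108 = 3^(3 + 1) + 3^3; at 4: 4^(4 + 1) + 4^4 = 1280; next = 1279

1171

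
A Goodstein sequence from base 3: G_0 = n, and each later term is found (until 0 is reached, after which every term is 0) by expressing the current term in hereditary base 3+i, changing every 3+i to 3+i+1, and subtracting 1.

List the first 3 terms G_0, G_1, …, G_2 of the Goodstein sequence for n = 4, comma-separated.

G_0 = 4. HB_3(4) = 3 + 1. Bump = 5. G_1 = 4.
G_1 = 4. HB_4(4) = 4. Bump = 5. G_2 = 4.

4, 4, 4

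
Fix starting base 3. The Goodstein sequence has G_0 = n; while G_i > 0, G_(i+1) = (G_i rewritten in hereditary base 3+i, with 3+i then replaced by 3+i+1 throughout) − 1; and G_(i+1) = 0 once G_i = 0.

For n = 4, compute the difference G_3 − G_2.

(0) 4|_3 = 3 + 1 ↦ 4 + 1|_4 = 5 ⇒ 4
(1) 4|_4 = 4 ↦ 5|_5 = 5 ⇒ 4
(2) 4|_5 = 4 ↦ 4|_6 = 4 ⇒ 3

-1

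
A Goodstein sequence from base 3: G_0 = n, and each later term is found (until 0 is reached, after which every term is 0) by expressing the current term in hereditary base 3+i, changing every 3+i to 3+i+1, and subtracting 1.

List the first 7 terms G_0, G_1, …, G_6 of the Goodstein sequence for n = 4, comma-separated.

4, 4, 4, 3, 2, 1, 0

[0] 4 ≡ 3 + 1 (base 3). Lift 4: 5. −1: 4.
[1] 4 ≡ 4 (base 4). Lift 5: 5. −1: 4.
[2] 4 ≡ 4 (base 5). Lift 6: 4. −1: 3.
[3] 3 ≡ 3 (base 6). Lift 7: 3. −1: 2.
[4] 2 ≡ 2 (base 7). Lift 8: 2. −1: 1.
[5] 1 ≡ 1 (base 8). Lift 9: 1. −1: 0.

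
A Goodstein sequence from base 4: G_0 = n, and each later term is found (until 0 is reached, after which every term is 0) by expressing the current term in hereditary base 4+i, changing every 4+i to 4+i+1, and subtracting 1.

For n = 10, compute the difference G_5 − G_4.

0

G_0=10  [base 4] 2·4 + 2  →[4↦5]→  2·5 + 2 = 12  −1 ⇒ G_1=11
G_1=11  [base 5] 2·5 + 1  →[5↦6]→  2·6 + 1 = 13  −1 ⇒ G_2=12
G_2=12  [base 6] 2·6  →[6↦7]→  2·7 = 14  −1 ⇒ G_3=13
G_3=13  [base 7] 7 + 6  →[7↦8]→  8 + 6 = 14  −1 ⇒ G_4=13
G_4=13  [base 8] 8 + 5  →[8↦9]→  9 + 5 = 14  −1 ⇒ G_5=13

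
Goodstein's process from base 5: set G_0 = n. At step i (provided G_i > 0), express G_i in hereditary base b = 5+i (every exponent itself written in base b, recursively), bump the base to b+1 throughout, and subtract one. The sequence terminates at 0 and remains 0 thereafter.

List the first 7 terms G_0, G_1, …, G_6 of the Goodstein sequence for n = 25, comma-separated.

25, 35, 39, 43, 47, 51, 55

G_0=25  [base 5] 5^2  →[5↦6]→  6^2 = 36  −1 ⇒ G_1=35
G_1=35  [base 6] 5·6 + 5  →[6↦7]→  5·7 + 5 = 40  −1 ⇒ G_2=39
G_2=39  [base 7] 5·7 + 4  →[7↦8]→  5·8 + 4 = 44  −1 ⇒ G_3=43
G_3=43  [base 8] 5·8 + 3  →[8↦9]→  5·9 + 3 = 48  −1 ⇒ G_4=47
G_4=47  [base 9] 5·9 + 2  →[9↦10]→  5·10 + 2 = 52  −1 ⇒ G_5=51
G_5=51  [base 10] 5·10 + 1  →[10↦11]→  5·11 + 1 = 56  −1 ⇒ G_6=55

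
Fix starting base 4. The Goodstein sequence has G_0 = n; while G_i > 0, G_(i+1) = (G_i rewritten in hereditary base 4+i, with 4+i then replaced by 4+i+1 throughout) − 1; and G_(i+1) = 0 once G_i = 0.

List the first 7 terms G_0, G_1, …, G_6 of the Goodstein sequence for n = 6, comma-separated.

6, 6, 6, 6, 5, 4, 3

G_0=6  [base 4] 4 + 2  →[4↦5]→  5 + 2 = 7  −1 ⇒ G_1=6
G_1=6  [base 5] 5 + 1  →[5↦6]→  6 + 1 = 7  −1 ⇒ G_2=6
G_2=6  [base 6] 6  →[6↦7]→  7 = 7  −1 ⇒ G_3=6
G_3=6  [base 7] 6  →[7↦8]→  6 = 6  −1 ⇒ G_4=5
G_4=5  [base 8] 5  →[8↦9]→  5 = 5  −1 ⇒ G_5=4
G_5=4  [base 9] 4  →[9↦10]→  4 = 4  −1 ⇒ G_6=3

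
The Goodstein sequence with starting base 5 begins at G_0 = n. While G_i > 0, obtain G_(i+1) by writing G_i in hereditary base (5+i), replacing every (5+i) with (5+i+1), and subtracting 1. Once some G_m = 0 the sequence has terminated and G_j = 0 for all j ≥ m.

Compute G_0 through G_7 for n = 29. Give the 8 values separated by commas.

G_0 = 29. HB_5(29) = 5^2 + 4. Bump = 40. G_1 = 39.
G_1 = 39. HB_6(39) = 6^2 + 3. Bump = 52. G_2 = 51.
G_2 = 51. HB_7(51) = 7^2 + 2. Bump = 66. G_3 = 65.
G_3 = 65. HB_8(65) = 8^2 + 1. Bump = 82. G_4 = 81.
G_4 = 81. HB_9(81) = 9^2. Bump = 100. G_5 = 99.
G_5 = 99. HB_10(99) = 9·10 + 9. Bump = 108. G_6 = 107.
G_6 = 107. HB_11(107) = 9·11 + 8. Bump = 116. G_7 = 115.

29, 39, 51, 65, 81, 99, 107, 115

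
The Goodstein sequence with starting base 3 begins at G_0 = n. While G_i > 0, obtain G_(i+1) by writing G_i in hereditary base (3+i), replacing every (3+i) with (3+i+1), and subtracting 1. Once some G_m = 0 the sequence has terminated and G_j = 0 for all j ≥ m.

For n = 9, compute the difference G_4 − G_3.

2

(0) 9|_3 = 3^2 ↦ 4^2|_4 = 16 ⇒ 15
(1) 15|_4 = 3·4 + 3 ↦ 3·5 + 3|_5 = 18 ⇒ 17
(2) 17|_5 = 3·5 + 2 ↦ 3·6 + 2|_6 = 20 ⇒ 19
(3) 19|_6 = 3·6 + 1 ↦ 3·7 + 1|_7 = 22 ⇒ 21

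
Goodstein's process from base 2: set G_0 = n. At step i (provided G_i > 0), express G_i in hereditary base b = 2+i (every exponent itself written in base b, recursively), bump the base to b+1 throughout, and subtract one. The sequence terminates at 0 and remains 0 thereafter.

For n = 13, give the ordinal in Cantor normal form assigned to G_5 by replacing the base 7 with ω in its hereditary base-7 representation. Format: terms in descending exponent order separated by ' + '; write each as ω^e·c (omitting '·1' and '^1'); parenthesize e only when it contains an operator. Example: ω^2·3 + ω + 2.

G_0 = 13. HB_2(13) = 2^(2 + 1) + 2^2 + 1. Bump = 109. G_1 = 108.
G_1 = 108. HB_3(108) = 3^(3 + 1) + 3^3. Bump = 1280. G_2 = 1279.
G_2 = 1279. HB_4(1279) = 4^(4 + 1) + 3·4^3 + 3·4^2 + 3·4 + 3. Bump = 16093. G_3 = 16092.
G_3 = 16092. HB_5(16092) = 5^(5 + 1) + 3·5^3 + 3·5^2 + 3·5 + 2. Bump = 280712. G_4 = 280711.
G_4 = 280711. HB_6(280711) = 6^(6 + 1) + 3·6^3 + 3·6^2 + 3·6 + 1. Bump = 5765999. G_5 = 5765998.
G_5 = 5765998. HB_7(5765998) = 7^(7 + 1) + 3·7^3 + 3·7^2 + 3·7. Bump = 134219480. G_6 = 134219479.

ω^(ω + 1) + ω^3·3 + ω^2·3 + ω·3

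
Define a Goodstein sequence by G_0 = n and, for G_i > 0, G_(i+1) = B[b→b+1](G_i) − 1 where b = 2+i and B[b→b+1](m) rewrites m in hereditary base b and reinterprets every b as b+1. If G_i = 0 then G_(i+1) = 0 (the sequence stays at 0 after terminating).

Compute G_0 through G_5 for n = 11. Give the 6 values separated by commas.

i=0: 11 = 2^(2 + 1) + 2 + 1 (b=2); 2→3: 3^(3 + 1) + 3 + 1 = 85; 85−1 = 84
i=1: 84 = 3^(3 + 1) + 3 (b=3); 3→4: 4^(4 + 1) + 4 = 1028; 1028−1 = 1027
i=2: 1027 = 4^(4 + 1) + 3 (b=4); 4→5: 5^(5 + 1) + 3 = 15628; 15628−1 = 15627
i=3: 15627 = 5^(5 + 1) + 2 (b=5); 5→6: 6^(6 + 1) + 2 = 279938; 279938−1 = 279937
i=4: 279937 = 6^(6 + 1) + 1 (b=6); 6→7: 7^(7 + 1) + 1 = 5764802; 5764802−1 = 5764801

11, 84, 1027, 15627, 279937, 5764801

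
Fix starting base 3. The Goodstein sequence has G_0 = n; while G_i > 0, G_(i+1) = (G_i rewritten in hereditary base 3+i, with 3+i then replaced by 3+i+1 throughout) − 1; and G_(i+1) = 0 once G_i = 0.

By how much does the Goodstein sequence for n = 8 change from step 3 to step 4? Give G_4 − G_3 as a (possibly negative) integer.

G_0=8  [base 3] 2·3 + 2  →[3↦4]→  2·4 + 2 = 10  −1 ⇒ G_1=9
G_1=9  [base 4] 2·4 + 1  →[4↦5]→  2·5 + 1 = 11  −1 ⇒ G_2=10
G_2=10  [base 5] 2·5  →[5↦6]→  2·6 = 12  −1 ⇒ G_3=11
G_3=11  [base 6] 6 + 5  →[6↦7]→  7 + 5 = 12  −1 ⇒ G_4=11

0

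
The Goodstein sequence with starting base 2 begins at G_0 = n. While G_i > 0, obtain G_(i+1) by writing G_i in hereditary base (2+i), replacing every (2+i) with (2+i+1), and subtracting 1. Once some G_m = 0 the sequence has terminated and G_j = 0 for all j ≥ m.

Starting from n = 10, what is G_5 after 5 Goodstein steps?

4215754

step 0: 10 = 2^(2 + 1) + 2; sub 3 for 2: 3^(3 + 1) + 3; = 84; G_1 = 84−1 = 83
step 1: 83 = 3^(3 + 1) + 2; sub 4 for 3: 4^(4 + 1) + 2; = 1026; G_2 = 1026−1 = 1025
step 2: 1025 = 4^(4 + 1) + 1; sub 5 for 4: 5^(5 + 1) + 1; = 15626; G_3 = 15626−1 = 15625
step 3: 15625 = 5^(5 + 1); sub 6 for 5: 6^(6 + 1); = 279936; G_4 = 279936−1 = 279935
step 4: 279935 = 5·6^6 + 5·6^5 + 5·6^4 + 5·6^3 + 5·6^2 + 5·6 + 5; sub 7 for 6: 5·7^7 + 5·7^5 + 5·7^4 + 5·7^3 + 5·7^2 + 5·7 + 5; = 4215755; G_5 = 4215755−1 = 4215754
step 5: 4215754 = 5·7^7 + 5·7^5 + 5·7^4 + 5·7^3 + 5·7^2 + 5·7 + 4; sub 8 for 7: 5·8^8 + 5·8^5 + 5·8^4 + 5·8^3 + 5·8^2 + 5·8 + 4; = 84073324; G_6 = 84073324−1 = 84073323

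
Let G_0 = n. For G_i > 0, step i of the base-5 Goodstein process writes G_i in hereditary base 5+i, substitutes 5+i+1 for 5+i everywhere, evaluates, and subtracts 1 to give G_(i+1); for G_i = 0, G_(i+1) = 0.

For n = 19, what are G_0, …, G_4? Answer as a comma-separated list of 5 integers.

19, 21, 23, 25, 27

step 0: 19 = 3·5 + 4; sub 6 for 5: 3·6 + 4; = 22; G_1 = 22−1 = 21
step 1: 21 = 3·6 + 3; sub 7 for 6: 3·7 + 3; = 24; G_2 = 24−1 = 23
step 2: 23 = 3·7 + 2; sub 8 for 7: 3·8 + 2; = 26; G_3 = 26−1 = 25
step 3: 25 = 3·8 + 1; sub 9 for 8: 3·9 + 1; = 28; G_4 = 28−1 = 27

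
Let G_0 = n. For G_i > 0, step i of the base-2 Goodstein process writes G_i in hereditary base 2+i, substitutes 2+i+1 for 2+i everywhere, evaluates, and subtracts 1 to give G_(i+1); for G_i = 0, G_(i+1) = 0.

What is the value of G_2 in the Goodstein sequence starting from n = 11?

1027

(0) 11|_2 = 2^(2 + 1) + 2 + 1 ↦ 3^(3 + 1) + 3 + 1|_3 = 85 ⇒ 84
(1) 84|_3 = 3^(3 + 1) + 3 ↦ 4^(4 + 1) + 4|_4 = 1028 ⇒ 1027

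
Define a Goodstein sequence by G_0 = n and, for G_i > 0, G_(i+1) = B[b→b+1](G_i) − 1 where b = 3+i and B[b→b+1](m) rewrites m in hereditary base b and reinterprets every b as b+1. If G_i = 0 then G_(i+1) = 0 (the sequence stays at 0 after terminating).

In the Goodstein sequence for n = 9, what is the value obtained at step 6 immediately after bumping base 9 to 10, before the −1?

26

9 —HB3→ 3^2 —bump→ 4^2 = 16 —(−1)→ 15
15 —HB4→ 3·4 + 3 —bump→ 3·5 + 3 = 18 —(−1)→ 17
17 —HB5→ 3·5 + 2 —bump→ 3·6 + 2 = 20 —(−1)→ 19
19 —HB6→ 3·6 + 1 —bump→ 3·7 + 1 = 22 —(−1)→ 21
21 —HB7→ 3·7 —bump→ 3·8 = 24 —(−1)→ 23
23 —HB8→ 2·8 + 7 —bump→ 2·9 + 7 = 25 —(−1)→ 24
24 —HB9→ 2·9 + 6 —bump→ 2·10 + 6 = 26 —(−1)→ 25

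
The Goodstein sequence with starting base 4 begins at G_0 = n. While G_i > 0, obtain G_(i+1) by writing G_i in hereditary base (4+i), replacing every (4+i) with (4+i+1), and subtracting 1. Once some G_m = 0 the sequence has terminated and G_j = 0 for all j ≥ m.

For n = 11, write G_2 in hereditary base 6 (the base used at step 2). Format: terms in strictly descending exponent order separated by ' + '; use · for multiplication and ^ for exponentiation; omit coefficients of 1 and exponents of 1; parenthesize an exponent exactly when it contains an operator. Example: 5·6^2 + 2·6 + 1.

2·6 + 1

i=0: 11 = 2·4 + 3 (b=4); 4→5: 2·5 + 3 = 13; 13−1 = 12
i=1: 12 = 2·5 + 2 (b=5); 5→6: 2·6 + 2 = 14; 14−1 = 13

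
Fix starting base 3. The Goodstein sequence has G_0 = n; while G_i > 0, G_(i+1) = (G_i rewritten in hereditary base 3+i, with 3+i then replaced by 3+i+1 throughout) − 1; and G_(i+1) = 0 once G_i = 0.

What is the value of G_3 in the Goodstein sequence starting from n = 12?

base 3: 12 = 3^2 + 3; at 4: 4^2 + 4 = 20; next = 19
base 4: 19 = 4^2 + 3; at 5: 5^2 + 3 = 28; next = 27
base 5: 27 = 5^2 + 2; at 6: 6^2 + 2 = 38; next = 37
base 6: 37 = 6^2 + 1; at 7: 7^2 + 1 = 50; next = 49

37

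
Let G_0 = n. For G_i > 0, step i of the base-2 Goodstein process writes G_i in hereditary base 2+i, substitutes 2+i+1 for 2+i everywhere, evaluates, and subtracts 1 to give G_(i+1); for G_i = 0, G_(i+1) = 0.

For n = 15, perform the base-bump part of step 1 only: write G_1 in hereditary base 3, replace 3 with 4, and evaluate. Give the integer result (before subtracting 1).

1284

base 2: 15 = 2^(2 + 1) + 2^2 + 2 + 1; at 3: 3^(3 + 1) + 3^3 + 3 + 1 = 112; next = 111
base 3: 111 = 3^(3 + 1) + 3^3 + 3; at 4: 4^(4 + 1) + 4^4 + 4 = 1284; next = 1283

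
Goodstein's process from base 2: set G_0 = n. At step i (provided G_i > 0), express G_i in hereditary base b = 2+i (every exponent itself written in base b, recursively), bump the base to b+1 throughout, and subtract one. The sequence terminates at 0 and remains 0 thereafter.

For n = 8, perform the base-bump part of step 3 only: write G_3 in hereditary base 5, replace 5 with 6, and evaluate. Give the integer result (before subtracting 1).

93396

G_0 = 8. HB_2(8) = 2^(2 + 1). Bump = 81. G_1 = 80.
G_1 = 80. HB_3(80) = 2·3^3 + 2·3^2 + 2·3 + 2. Bump = 554. G_2 = 553.
G_2 = 553. HB_4(553) = 2·4^4 + 2·4^2 + 2·4 + 1. Bump = 6311. G_3 = 6310.
G_3 = 6310. HB_5(6310) = 2·5^5 + 2·5^2 + 2·5. Bump = 93396. G_4 = 93395.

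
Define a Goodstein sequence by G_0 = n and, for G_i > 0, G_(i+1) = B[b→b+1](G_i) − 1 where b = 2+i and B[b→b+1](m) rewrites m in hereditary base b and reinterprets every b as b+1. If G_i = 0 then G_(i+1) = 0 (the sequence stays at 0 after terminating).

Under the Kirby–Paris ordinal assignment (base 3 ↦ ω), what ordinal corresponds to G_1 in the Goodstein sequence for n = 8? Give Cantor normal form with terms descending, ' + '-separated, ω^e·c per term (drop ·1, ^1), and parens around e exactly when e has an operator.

G_0=8  [base 2] 2^(2 + 1)  →[2↦3]→  3^(3 + 1) = 81  −1 ⇒ G_1=80
G_1=80  [base 3] 2·3^3 + 2·3^2 + 2·3 + 2  →[3↦4]→  2·4^4 + 2·4^2 + 2·4 + 2 = 554  −1 ⇒ G_2=553

ω^ω·2 + ω^2·2 + ω·2 + 2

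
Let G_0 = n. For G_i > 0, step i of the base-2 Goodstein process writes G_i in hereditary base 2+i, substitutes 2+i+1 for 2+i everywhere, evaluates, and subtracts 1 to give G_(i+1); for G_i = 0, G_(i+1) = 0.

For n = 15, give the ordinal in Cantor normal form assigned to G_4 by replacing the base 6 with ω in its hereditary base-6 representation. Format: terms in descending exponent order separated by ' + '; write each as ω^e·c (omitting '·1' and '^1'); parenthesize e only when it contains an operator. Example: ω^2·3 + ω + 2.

ω^(ω + 1) + ω^ω + 1

step 0: 15 = 2^(2 + 1) + 2^2 + 2 + 1; sub 3 for 2: 3^(3 + 1) + 3^3 + 3 + 1; = 112; G_1 = 112−1 = 111
step 1: 111 = 3^(3 + 1) + 3^3 + 3; sub 4 for 3: 4^(4 + 1) + 4^4 + 4; = 1284; G_2 = 1284−1 = 1283
step 2: 1283 = 4^(4 + 1) + 4^4 + 3; sub 5 for 4: 5^(5 + 1) + 5^5 + 3; = 18753; G_3 = 18753−1 = 18752
step 3: 18752 = 5^(5 + 1) + 5^5 + 2; sub 6 for 5: 6^(6 + 1) + 6^6 + 2; = 326594; G_4 = 326594−1 = 326593
step 4: 326593 = 6^(6 + 1) + 6^6 + 1; sub 7 for 6: 7^(7 + 1) + 7^7 + 1; = 6588345; G_5 = 6588345−1 = 6588344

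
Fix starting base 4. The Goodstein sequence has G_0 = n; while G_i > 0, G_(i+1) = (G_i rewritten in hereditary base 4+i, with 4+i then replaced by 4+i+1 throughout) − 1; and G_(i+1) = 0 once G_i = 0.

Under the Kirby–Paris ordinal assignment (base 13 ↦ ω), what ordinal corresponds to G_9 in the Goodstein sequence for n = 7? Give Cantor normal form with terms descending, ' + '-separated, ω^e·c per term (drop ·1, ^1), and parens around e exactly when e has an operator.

[0] 7 ≡ 4 + 3 (base 4). Lift 5: 8. −1: 7.
[1] 7 ≡ 5 + 2 (base 5). Lift 6: 8. −1: 7.
[2] 7 ≡ 6 + 1 (base 6). Lift 7: 8. −1: 7.
[3] 7 ≡ 7 (base 7). Lift 8: 8. −1: 7.
[4] 7 ≡ 7 (base 8). Lift 9: 7. −1: 6.
[5] 6 ≡ 6 (base 9). Lift 10: 6. −1: 5.
[6] 5 ≡ 5 (base 10). Lift 11: 5. −1: 4.
[7] 4 ≡ 4 (base 11). Lift 12: 4. −1: 3.
[8] 3 ≡ 3 (base 12). Lift 13: 3. −1: 2.

2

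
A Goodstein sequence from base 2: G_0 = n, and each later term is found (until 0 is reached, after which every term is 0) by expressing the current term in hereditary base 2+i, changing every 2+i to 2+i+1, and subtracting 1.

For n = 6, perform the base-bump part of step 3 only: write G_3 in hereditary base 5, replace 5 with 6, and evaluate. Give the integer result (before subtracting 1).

G_0=6  [base 2] 2^2 + 2  →[2↦3]→  3^3 + 3 = 30  −1 ⇒ G_1=29
G_1=29  [base 3] 3^3 + 2  →[3↦4]→  4^4 + 2 = 258  −1 ⇒ G_2=257
G_2=257  [base 4] 4^4 + 1  →[4↦5]→  5^5 + 1 = 3126  −1 ⇒ G_3=3125
G_3=3125  [base 5] 5^5  →[5↦6]→  6^6 = 46656  −1 ⇒ G_4=46655

46656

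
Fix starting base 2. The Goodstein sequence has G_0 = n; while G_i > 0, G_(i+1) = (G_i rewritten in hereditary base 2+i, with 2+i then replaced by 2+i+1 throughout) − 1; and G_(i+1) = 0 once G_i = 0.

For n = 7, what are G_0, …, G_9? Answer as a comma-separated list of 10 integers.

7, 30, 259, 3127, 46657, 823543, 16777215, 37665879, 77777775, 150051213

G_0 = 7. HB_2(7) = 2^2 + 2 + 1. Bump = 31. G_1 = 30.
G_1 = 30. HB_3(30) = 3^3 + 3. Bump = 260. G_2 = 259.
G_2 = 259. HB_4(259) = 4^4 + 3. Bump = 3128. G_3 = 3127.
G_3 = 3127. HB_5(3127) = 5^5 + 2. Bump = 46658. G_4 = 46657.
G_4 = 46657. HB_6(46657) = 6^6 + 1. Bump = 823544. G_5 = 823543.
G_5 = 823543. HB_7(823543) = 7^7. Bump = 16777216. G_6 = 16777215.
G_6 = 16777215. HB_8(16777215) = 7·8^7 + 7·8^6 + 7·8^5 + 7·8^4 + 7·8^3 + 7·8^2 + 7·8 + 7. Bump = 37665880. G_7 = 37665879.
G_7 = 37665879. HB_9(37665879) = 7·9^7 + 7·9^6 + 7·9^5 + 7·9^4 + 7·9^3 + 7·9^2 + 7·9 + 6. Bump = 77777776. G_8 = 77777775.
G_8 = 77777775. HB_10(77777775) = 7·10^7 + 7·10^6 + 7·10^5 + 7·10^4 + 7·10^3 + 7·10^2 + 7·10 + 5. Bump = 150051214. G_9 = 150051213.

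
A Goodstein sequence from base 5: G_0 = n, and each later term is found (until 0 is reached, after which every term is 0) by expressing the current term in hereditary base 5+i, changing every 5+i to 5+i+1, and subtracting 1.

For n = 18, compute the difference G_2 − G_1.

2

(0) 18|_5 = 3·5 + 3 ↦ 3·6 + 3|_6 = 21 ⇒ 20
(1) 20|_6 = 3·6 + 2 ↦ 3·7 + 2|_7 = 23 ⇒ 22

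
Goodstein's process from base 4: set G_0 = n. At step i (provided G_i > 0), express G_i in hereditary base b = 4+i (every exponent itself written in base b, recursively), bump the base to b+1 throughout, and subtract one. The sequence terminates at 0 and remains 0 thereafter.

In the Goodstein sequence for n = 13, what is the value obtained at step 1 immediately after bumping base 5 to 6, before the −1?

18

13 —HB4→ 3·4 + 1 —bump→ 3·5 + 1 = 16 —(−1)→ 15
15 —HB5→ 3·5 —bump→ 3·6 = 18 —(−1)→ 17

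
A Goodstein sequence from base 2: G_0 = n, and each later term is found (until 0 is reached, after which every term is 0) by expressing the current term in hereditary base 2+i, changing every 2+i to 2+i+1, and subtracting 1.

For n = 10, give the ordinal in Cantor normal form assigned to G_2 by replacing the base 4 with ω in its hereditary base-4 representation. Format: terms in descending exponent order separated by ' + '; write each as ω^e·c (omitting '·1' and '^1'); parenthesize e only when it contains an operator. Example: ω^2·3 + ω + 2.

(0) 10|_2 = 2^(2 + 1) + 2 ↦ 3^(3 + 1) + 3|_3 = 84 ⇒ 83
(1) 83|_3 = 3^(3 + 1) + 2 ↦ 4^(4 + 1) + 2|_4 = 1026 ⇒ 1025
(2) 1025|_4 = 4^(4 + 1) + 1 ↦ 5^(5 + 1) + 1|_5 = 15626 ⇒ 15625

ω^(ω + 1) + 1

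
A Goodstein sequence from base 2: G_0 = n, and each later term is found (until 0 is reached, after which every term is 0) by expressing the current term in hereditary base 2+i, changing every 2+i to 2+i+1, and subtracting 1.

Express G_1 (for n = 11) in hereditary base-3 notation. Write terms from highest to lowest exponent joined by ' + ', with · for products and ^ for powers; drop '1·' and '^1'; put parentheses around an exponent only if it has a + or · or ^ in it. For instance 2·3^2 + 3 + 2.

i=0: 11 = 2^(2 + 1) + 2 + 1 (b=2); 2→3: 3^(3 + 1) + 3 + 1 = 85; 85−1 = 84
i=1: 84 = 3^(3 + 1) + 3 (b=3); 3→4: 4^(4 + 1) + 4 = 1028; 1028−1 = 1027

3^(3 + 1) + 3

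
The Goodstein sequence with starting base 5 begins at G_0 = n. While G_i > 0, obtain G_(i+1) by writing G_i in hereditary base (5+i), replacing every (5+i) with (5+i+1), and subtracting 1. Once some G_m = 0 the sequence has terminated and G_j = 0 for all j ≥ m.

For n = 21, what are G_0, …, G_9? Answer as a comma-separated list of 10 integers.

i=0: 21 = 4·5 + 1 (b=5); 5→6: 4·6 + 1 = 25; 25−1 = 24
i=1: 24 = 4·6 (b=6); 6→7: 4·7 = 28; 28−1 = 27
i=2: 27 = 3·7 + 6 (b=7); 7→8: 3·8 + 6 = 30; 30−1 = 29
i=3: 29 = 3·8 + 5 (b=8); 8→9: 3·9 + 5 = 32; 32−1 = 31
i=4: 31 = 3·9 + 4 (b=9); 9→10: 3·10 + 4 = 34; 34−1 = 33
i=5: 33 = 3·10 + 3 (b=10); 10→11: 3·11 + 3 = 36; 36−1 = 35
i=6: 35 = 3·11 + 2 (b=11); 11→12: 3·12 + 2 = 38; 38−1 = 37
i=7: 37 = 3·12 + 1 (b=12); 12→13: 3·13 + 1 = 40; 40−1 = 39
i=8: 39 = 3·13 (b=13); 13→14: 3·14 = 42; 42−1 = 41

21, 24, 27, 29, 31, 33, 35, 37, 39, 41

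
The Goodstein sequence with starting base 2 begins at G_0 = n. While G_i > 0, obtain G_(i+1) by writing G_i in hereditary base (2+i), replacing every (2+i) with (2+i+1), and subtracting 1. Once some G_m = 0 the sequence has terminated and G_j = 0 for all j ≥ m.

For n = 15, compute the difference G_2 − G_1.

i=0: 15 = 2^(2 + 1) + 2^2 + 2 + 1 (b=2); 2→3: 3^(3 + 1) + 3^3 + 3 + 1 = 112; 112−1 = 111
i=1: 111 = 3^(3 + 1) + 3^3 + 3 (b=3); 3→4: 4^(4 + 1) + 4^4 + 4 = 1284; 1284−1 = 1283

1172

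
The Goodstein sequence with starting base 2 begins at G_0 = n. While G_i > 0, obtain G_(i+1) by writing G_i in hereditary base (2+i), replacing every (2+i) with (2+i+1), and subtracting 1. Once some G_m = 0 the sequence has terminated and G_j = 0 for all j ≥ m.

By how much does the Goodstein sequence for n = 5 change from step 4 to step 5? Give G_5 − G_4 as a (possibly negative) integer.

G_0=5  [base 2] 2^2 + 1  →[2↦3]→  3^3 + 1 = 28  −1 ⇒ G_1=27
G_1=27  [base 3] 3^3  →[3↦4]→  4^4 = 256  −1 ⇒ G_2=255
G_2=255  [base 4] 3·4^3 + 3·4^2 + 3·4 + 3  →[4↦5]→  3·5^3 + 3·5^2 + 3·5 + 3 = 468  −1 ⇒ G_3=467
G_3=467  [base 5] 3·5^3 + 3·5^2 + 3·5 + 2  →[5↦6]→  3·6^3 + 3·6^2 + 3·6 + 2 = 776  −1 ⇒ G_4=775
G_4=775  [base 6] 3·6^3 + 3·6^2 + 3·6 + 1  →[6↦7]→  3·7^3 + 3·7^2 + 3·7 + 1 = 1198  −1 ⇒ G_5=1197

422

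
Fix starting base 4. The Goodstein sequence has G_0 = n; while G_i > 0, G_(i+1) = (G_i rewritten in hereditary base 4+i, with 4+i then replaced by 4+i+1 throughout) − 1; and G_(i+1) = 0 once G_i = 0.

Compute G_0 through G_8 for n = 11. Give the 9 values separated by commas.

11, 12, 13, 14, 15, 15, 15, 15, 15

11 —HB4→ 2·4 + 3 —bump→ 2·5 + 3 = 13 —(−1)→ 12
12 —HB5→ 2·5 + 2 —bump→ 2·6 + 2 = 14 —(−1)→ 13
13 —HB6→ 2·6 + 1 —bump→ 2·7 + 1 = 15 —(−1)→ 14
14 —HB7→ 2·7 —bump→ 2·8 = 16 —(−1)→ 15
15 —HB8→ 8 + 7 —bump→ 9 + 7 = 16 —(−1)→ 15
15 —HB9→ 9 + 6 —bump→ 10 + 6 = 16 —(−1)→ 15
15 —HB10→ 10 + 5 —bump→ 11 + 5 = 16 —(−1)→ 15
15 —HB11→ 11 + 4 —bump→ 12 + 4 = 16 —(−1)→ 15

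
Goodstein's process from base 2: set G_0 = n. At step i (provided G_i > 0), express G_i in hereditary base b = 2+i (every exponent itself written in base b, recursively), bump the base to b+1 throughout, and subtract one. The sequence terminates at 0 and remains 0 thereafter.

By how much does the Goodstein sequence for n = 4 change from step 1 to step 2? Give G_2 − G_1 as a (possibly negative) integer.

15

G_0 = 4. HB_2(4) = 2^2. Bump = 27. G_1 = 26.
G_1 = 26. HB_3(26) = 2·3^2 + 2·3 + 2. Bump = 42. G_2 = 41.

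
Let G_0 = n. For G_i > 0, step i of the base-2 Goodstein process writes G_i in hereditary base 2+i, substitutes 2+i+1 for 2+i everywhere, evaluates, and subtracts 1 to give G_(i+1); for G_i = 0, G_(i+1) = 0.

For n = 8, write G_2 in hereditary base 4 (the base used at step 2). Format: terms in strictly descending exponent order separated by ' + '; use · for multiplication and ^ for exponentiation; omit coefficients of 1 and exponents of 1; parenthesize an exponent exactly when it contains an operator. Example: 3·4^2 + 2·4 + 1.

2·4^4 + 2·4^2 + 2·4 + 1

8 —HB2→ 2^(2 + 1) —bump→ 3^(3 + 1) = 81 —(−1)→ 80
80 —HB3→ 2·3^3 + 2·3^2 + 2·3 + 2 —bump→ 2·4^4 + 2·4^2 + 2·4 + 2 = 554 —(−1)→ 553
553 —HB4→ 2·4^4 + 2·4^2 + 2·4 + 1 —bump→ 2·5^5 + 2·5^2 + 2·5 + 1 = 6311 —(−1)→ 6310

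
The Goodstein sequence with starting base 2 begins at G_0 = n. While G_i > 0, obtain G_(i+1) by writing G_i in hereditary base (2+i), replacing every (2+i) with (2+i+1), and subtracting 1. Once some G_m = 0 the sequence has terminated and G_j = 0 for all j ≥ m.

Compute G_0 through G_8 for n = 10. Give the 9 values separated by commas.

10, 83, 1025, 15625, 279935, 4215754, 84073323, 1937434592, 50000555551

10 —HB2→ 2^(2 + 1) + 2 —bump→ 3^(3 + 1) + 3 = 84 —(−1)→ 83
83 —HB3→ 3^(3 + 1) + 2 —bump→ 4^(4 + 1) + 2 = 1026 —(−1)→ 1025
1025 —HB4→ 4^(4 + 1) + 1 —bump→ 5^(5 + 1) + 1 = 15626 —(−1)→ 15625
15625 —HB5→ 5^(5 + 1) —bump→ 6^(6 + 1) = 279936 —(−1)→ 279935
279935 —HB6→ 5·6^6 + 5·6^5 + 5·6^4 + 5·6^3 + 5·6^2 + 5·6 + 5 —bump→ 5·7^7 + 5·7^5 + 5·7^4 + 5·7^3 + 5·7^2 + 5·7 + 5 = 4215755 —(−1)→ 4215754
4215754 —HB7→ 5·7^7 + 5·7^5 + 5·7^4 + 5·7^3 + 5·7^2 + 5·7 + 4 —bump→ 5·8^8 + 5·8^5 + 5·8^4 + 5·8^3 + 5·8^2 + 5·8 + 4 = 84073324 —(−1)→ 84073323
84073323 —HB8→ 5·8^8 + 5·8^5 + 5·8^4 + 5·8^3 + 5·8^2 + 5·8 + 3 —bump→ 5·9^9 + 5·9^5 + 5·9^4 + 5·9^3 + 5·9^2 + 5·9 + 3 = 1937434593 —(−1)→ 1937434592
1937434592 —HB9→ 5·9^9 + 5·9^5 + 5·9^4 + 5·9^3 + 5·9^2 + 5·9 + 2 —bump→ 5·10^10 + 5·10^5 + 5·10^4 + 5·10^3 + 5·10^2 + 5·10 + 2 = 50000555552 —(−1)→ 50000555551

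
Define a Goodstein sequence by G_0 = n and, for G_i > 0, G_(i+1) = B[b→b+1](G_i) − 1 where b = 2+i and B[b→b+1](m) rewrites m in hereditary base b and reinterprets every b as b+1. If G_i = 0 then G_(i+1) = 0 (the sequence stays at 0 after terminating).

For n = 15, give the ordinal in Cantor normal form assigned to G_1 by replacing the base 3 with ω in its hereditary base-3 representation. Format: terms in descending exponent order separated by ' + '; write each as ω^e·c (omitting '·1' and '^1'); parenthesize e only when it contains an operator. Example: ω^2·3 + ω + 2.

G_0=15  [base 2] 2^(2 + 1) + 2^2 + 2 + 1  →[2↦3]→  3^(3 + 1) + 3^3 + 3 + 1 = 112  −1 ⇒ G_1=111
G_1=111  [base 3] 3^(3 + 1) + 3^3 + 3  →[3↦4]→  4^(4 + 1) + 4^4 + 4 = 1284  −1 ⇒ G_2=1283

ω^(ω + 1) + ω^ω + ω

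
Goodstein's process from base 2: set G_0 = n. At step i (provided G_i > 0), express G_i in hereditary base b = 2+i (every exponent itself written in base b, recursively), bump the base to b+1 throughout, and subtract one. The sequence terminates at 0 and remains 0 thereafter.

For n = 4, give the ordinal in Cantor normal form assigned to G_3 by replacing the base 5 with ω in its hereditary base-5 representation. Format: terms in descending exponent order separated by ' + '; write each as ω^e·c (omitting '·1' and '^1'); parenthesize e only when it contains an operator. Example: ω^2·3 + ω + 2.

G_0=4  [base 2] 2^2  →[2↦3]→  3^3 = 27  −1 ⇒ G_1=26
G_1=26  [base 3] 2·3^2 + 2·3 + 2  →[3↦4]→  2·4^2 + 2·4 + 2 = 42  −1 ⇒ G_2=41
G_2=41  [base 4] 2·4^2 + 2·4 + 1  →[4↦5]→  2·5^2 + 2·5 + 1 = 61  −1 ⇒ G_3=60
G_3=60  [base 5] 2·5^2 + 2·5  →[5↦6]→  2·6^2 + 2·6 = 84  −1 ⇒ G_4=83

ω^2·2 + ω·2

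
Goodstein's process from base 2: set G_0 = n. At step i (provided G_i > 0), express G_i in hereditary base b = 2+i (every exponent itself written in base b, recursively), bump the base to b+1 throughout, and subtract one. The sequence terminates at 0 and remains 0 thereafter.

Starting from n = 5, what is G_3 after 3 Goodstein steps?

467

[0] 5 ≡ 2^2 + 1 (base 2). Lift 3: 28. −1: 27.
[1] 27 ≡ 3^3 (base 3). Lift 4: 256. −1: 255.
[2] 255 ≡ 3·4^3 + 3·4^2 + 3·4 + 3 (base 4). Lift 5: 468. −1: 467.
[3] 467 ≡ 3·5^3 + 3·5^2 + 3·5 + 2 (base 5). Lift 6: 776. −1: 775.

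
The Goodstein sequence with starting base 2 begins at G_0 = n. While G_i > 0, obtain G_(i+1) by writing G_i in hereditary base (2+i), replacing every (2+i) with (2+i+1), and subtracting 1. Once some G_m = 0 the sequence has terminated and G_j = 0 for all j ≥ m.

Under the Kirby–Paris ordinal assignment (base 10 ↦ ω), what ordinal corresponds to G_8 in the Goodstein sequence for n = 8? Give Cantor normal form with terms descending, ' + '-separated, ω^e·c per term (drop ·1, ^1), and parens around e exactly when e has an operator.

ω^ω·2 + ω^2·2 + ω + 1

G_0 = 8. HB_2(8) = 2^(2 + 1). Bump = 81. G_1 = 80.
G_1 = 80. HB_3(80) = 2·3^3 + 2·3^2 + 2·3 + 2. Bump = 554. G_2 = 553.
G_2 = 553. HB_4(553) = 2·4^4 + 2·4^2 + 2·4 + 1. Bump = 6311. G_3 = 6310.
G_3 = 6310. HB_5(6310) = 2·5^5 + 2·5^2 + 2·5. Bump = 93396. G_4 = 93395.
G_4 = 93395. HB_6(93395) = 2·6^6 + 2·6^2 + 6 + 5. Bump = 1647196. G_5 = 1647195.
G_5 = 1647195. HB_7(1647195) = 2·7^7 + 2·7^2 + 7 + 4. Bump = 33554572. G_6 = 33554571.
G_6 = 33554571. HB_8(33554571) = 2·8^8 + 2·8^2 + 8 + 3. Bump = 774841152. G_7 = 774841151.
G_7 = 774841151. HB_9(774841151) = 2·9^9 + 2·9^2 + 9 + 2. Bump = 20000000212. G_8 = 20000000211.
G_8 = 20000000211. HB_10(20000000211) = 2·10^10 + 2·10^2 + 10 + 1. Bump = 570623341476. G_9 = 570623341475.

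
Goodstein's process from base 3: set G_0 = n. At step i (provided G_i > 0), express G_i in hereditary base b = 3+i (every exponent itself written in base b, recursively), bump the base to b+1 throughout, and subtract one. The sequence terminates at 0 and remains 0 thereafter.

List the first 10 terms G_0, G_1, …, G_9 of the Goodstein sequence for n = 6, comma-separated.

G_0 = 6. HB_3(6) = 2·3. Bump = 8. G_1 = 7.
G_1 = 7. HB_4(7) = 4 + 3. Bump = 8. G_2 = 7.
G_2 = 7. HB_5(7) = 5 + 2. Bump = 8. G_3 = 7.
G_3 = 7. HB_6(7) = 6 + 1. Bump = 8. G_4 = 7.
G_4 = 7. HB_7(7) = 7. Bump = 8. G_5 = 7.
G_5 = 7. HB_8(7) = 7. Bump = 7. G_6 = 6.
G_6 = 6. HB_9(6) = 6. Bump = 6. G_7 = 5.
G_7 = 5. HB_10(5) = 5. Bump = 5. G_8 = 4.
G_8 = 4. HB_11(4) = 4. Bump = 4. G_9 = 3.

6, 7, 7, 7, 7, 7, 6, 5, 4, 3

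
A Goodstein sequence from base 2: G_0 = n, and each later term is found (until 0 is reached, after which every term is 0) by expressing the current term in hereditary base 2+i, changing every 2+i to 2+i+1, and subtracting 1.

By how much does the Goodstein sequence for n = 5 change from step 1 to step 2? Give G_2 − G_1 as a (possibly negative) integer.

G_0 = 5. HB_2(5) = 2^2 + 1. Bump = 28. G_1 = 27.
G_1 = 27. HB_3(27) = 3^3. Bump = 256. G_2 = 255.

228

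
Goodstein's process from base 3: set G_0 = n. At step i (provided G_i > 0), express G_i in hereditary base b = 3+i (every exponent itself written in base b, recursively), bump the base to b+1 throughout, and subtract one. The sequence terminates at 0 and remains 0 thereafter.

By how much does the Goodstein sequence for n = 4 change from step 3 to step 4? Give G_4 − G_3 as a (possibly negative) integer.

i=0: 4 = 3 + 1 (b=3); 3→4: 4 + 1 = 5; 5−1 = 4
i=1: 4 = 4 (b=4); 4→5: 5 = 5; 5−1 = 4
i=2: 4 = 4 (b=5); 5→6: 4 = 4; 4−1 = 3
i=3: 3 = 3 (b=6); 6→7: 3 = 3; 3−1 = 2

-1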